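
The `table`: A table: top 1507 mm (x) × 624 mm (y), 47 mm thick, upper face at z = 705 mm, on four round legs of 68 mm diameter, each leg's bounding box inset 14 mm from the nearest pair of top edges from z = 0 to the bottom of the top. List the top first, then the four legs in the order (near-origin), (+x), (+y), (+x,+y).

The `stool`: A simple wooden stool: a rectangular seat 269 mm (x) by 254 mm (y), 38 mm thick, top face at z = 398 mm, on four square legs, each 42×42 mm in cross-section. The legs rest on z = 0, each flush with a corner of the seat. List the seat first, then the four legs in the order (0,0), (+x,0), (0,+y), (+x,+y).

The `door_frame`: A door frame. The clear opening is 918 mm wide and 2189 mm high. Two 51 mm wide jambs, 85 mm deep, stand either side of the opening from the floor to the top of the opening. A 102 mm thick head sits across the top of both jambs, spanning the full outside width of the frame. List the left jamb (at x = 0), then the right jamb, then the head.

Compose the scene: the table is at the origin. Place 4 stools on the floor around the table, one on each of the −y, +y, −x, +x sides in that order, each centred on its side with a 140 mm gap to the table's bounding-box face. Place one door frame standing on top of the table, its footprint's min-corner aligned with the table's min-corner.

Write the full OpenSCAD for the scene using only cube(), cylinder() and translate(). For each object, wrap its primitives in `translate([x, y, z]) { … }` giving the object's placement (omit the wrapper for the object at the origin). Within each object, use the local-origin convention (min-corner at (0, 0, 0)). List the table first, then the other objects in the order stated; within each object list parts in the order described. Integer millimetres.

translate([0, 0, 658]) cube([1507, 624, 47]);
translate([48, 48, 0]) cylinder(h = 658, r = 34);
translate([1459, 48, 0]) cylinder(h = 658, r = 34);
translate([48, 576, 0]) cylinder(h = 658, r = 34);
translate([1459, 576, 0]) cylinder(h = 658, r = 34);
translate([619, -394, 0]) {
  translate([0, 0, 360]) cube([269, 254, 38]);
  cube([42, 42, 360]);
  translate([227, 0, 0]) cube([42, 42, 360]);
  translate([0, 212, 0]) cube([42, 42, 360]);
  translate([227, 212, 0]) cube([42, 42, 360]);
}
translate([619, 764, 0]) {
  translate([0, 0, 360]) cube([269, 254, 38]);
  cube([42, 42, 360]);
  translate([227, 0, 0]) cube([42, 42, 360]);
  translate([0, 212, 0]) cube([42, 42, 360]);
  translate([227, 212, 0]) cube([42, 42, 360]);
}
translate([-409, 185, 0]) {
  translate([0, 0, 360]) cube([269, 254, 38]);
  cube([42, 42, 360]);
  translate([227, 0, 0]) cube([42, 42, 360]);
  translate([0, 212, 0]) cube([42, 42, 360]);
  translate([227, 212, 0]) cube([42, 42, 360]);
}
translate([1647, 185, 0]) {
  translate([0, 0, 360]) cube([269, 254, 38]);
  cube([42, 42, 360]);
  translate([227, 0, 0]) cube([42, 42, 360]);
  translate([0, 212, 0]) cube([42, 42, 360]);
  translate([227, 212, 0]) cube([42, 42, 360]);
}
translate([0, 0, 705]) {
  cube([51, 85, 2189]);
  translate([969, 0, 0]) cube([51, 85, 2189]);
  translate([0, 0, 2189]) cube([1020, 85, 102]);
}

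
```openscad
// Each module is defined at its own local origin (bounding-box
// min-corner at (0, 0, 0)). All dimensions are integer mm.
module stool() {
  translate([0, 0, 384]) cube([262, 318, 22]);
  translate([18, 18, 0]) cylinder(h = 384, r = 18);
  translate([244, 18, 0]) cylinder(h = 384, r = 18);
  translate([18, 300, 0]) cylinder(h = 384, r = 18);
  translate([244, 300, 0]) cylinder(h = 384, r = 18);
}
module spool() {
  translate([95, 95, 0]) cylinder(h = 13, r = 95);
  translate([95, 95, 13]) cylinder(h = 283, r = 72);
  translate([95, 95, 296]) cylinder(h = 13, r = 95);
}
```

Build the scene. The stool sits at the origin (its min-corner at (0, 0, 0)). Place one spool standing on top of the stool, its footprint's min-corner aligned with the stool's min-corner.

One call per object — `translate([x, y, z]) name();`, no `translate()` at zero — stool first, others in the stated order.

stool();
translate([0, 0, 406]) spool();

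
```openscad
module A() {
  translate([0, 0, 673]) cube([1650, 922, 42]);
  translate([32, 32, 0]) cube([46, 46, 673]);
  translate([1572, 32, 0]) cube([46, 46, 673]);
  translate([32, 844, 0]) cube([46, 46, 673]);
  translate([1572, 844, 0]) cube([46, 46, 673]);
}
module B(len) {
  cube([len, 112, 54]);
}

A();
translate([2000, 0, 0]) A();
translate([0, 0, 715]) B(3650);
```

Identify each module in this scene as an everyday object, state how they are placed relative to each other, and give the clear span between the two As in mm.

A is a table. B is a beam. A beam spans the tops of two tables. The clear span between the two tables is 350 mm.

Second table starts at x = 2000; first ends at x = 1650; clear span = 2000 − 1650 = 350 mm.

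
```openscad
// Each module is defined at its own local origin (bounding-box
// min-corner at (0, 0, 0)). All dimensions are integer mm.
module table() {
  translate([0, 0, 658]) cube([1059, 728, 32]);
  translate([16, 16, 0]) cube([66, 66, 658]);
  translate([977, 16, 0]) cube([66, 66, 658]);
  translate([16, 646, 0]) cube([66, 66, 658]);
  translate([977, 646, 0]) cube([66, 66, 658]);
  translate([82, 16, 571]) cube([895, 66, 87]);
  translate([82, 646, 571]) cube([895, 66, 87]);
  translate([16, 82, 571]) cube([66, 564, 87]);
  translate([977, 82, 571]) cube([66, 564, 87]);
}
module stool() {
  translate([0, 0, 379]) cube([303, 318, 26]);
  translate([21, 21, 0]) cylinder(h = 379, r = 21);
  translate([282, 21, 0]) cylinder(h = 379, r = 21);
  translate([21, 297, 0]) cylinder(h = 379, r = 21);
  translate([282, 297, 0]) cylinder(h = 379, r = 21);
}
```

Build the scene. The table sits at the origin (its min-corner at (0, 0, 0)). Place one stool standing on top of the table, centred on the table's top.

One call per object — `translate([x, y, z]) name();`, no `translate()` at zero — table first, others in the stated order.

table();
translate([378, 205, 690]) stool();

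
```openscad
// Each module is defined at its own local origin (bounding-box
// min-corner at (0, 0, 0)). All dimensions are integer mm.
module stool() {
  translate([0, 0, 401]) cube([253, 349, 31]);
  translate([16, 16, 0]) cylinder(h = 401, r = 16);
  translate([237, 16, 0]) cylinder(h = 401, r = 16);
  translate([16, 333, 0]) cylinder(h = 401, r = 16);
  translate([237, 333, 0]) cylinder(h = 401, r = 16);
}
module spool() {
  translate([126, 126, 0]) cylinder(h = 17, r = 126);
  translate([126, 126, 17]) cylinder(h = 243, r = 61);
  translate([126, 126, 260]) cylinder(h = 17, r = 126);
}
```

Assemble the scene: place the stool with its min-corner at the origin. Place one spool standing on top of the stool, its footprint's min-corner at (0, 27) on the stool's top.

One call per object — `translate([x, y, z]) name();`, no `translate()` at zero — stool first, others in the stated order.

stool();
translate([0, 27, 432]) spool();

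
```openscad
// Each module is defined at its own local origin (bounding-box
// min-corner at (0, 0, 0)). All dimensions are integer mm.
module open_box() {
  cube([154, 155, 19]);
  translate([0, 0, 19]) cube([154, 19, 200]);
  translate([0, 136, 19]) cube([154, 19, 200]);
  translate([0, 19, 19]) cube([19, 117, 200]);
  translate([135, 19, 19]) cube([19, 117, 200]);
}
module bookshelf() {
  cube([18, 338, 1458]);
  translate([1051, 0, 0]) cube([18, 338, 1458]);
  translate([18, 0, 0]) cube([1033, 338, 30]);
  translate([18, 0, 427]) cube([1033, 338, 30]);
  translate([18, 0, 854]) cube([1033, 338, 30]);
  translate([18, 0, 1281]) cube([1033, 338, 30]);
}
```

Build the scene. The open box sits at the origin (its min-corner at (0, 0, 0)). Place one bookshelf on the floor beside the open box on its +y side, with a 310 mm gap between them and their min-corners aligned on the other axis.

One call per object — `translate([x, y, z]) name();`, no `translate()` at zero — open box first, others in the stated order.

open_box();
translate([0, 465, 0]) bookshelf();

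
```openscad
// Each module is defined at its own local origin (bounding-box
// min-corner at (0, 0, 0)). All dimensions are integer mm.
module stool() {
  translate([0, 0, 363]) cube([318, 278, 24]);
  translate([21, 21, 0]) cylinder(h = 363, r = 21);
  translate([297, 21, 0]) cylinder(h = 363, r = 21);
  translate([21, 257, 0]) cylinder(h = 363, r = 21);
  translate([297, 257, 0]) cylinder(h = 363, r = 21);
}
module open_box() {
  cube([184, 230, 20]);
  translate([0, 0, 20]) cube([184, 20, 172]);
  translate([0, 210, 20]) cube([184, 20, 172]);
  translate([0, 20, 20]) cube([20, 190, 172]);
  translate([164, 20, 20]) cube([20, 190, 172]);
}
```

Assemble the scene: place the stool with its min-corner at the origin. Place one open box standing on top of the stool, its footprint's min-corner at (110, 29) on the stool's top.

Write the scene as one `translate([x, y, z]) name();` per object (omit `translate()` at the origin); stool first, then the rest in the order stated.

stool();
translate([110, 29, 387]) open_box();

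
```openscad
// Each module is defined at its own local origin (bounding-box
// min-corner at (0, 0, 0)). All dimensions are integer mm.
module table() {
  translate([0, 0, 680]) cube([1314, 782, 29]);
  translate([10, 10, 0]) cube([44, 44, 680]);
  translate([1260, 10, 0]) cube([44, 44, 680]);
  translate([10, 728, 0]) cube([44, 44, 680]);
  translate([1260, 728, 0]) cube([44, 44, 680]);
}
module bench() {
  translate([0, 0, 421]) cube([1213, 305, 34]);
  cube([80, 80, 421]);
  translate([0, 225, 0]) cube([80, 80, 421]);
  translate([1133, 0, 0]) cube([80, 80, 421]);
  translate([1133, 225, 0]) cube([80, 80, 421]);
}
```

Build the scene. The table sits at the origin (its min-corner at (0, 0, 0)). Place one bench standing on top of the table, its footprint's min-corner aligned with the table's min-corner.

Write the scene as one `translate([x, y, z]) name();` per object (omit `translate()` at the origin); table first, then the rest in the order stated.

table();
translate([0, 0, 709]) bench();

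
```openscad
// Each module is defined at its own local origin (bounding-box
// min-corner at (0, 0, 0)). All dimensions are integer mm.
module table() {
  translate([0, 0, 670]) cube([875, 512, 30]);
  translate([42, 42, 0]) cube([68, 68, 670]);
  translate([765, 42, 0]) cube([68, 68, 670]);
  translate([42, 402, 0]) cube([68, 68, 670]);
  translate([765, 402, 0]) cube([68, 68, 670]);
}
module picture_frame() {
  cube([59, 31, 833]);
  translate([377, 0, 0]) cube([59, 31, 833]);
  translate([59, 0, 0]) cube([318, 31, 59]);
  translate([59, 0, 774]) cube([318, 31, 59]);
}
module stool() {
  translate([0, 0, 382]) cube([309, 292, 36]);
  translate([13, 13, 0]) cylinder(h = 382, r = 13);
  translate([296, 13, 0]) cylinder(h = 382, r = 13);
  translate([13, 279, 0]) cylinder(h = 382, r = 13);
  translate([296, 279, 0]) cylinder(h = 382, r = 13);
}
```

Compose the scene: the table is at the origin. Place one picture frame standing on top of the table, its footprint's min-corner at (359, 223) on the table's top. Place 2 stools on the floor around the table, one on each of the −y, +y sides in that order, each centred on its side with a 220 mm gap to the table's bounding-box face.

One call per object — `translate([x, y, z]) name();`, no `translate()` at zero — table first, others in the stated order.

table();
translate([359, 223, 700]) picture_frame();
translate([283, -512, 0]) stool();
translate([283, 732, 0]) stool();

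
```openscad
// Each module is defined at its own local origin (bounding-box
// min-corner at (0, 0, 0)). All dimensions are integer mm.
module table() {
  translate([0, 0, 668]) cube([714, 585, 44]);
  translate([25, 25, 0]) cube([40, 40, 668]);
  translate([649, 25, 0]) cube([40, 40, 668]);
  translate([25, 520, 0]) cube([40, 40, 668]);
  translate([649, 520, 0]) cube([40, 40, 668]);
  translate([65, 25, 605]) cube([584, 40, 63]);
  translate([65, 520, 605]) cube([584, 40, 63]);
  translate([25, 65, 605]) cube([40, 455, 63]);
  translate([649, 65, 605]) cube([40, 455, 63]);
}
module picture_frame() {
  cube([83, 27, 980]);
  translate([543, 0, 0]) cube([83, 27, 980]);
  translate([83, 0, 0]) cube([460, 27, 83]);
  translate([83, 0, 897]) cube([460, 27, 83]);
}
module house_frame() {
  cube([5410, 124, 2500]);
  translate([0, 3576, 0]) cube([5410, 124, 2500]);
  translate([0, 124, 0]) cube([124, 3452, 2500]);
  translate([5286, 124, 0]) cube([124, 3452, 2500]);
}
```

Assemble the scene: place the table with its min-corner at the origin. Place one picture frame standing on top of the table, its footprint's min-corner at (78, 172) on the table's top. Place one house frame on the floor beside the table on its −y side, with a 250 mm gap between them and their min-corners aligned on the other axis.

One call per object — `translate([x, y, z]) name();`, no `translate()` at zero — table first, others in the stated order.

table();
translate([78, 172, 712]) picture_frame();
translate([0, -3950, 0]) house_frame();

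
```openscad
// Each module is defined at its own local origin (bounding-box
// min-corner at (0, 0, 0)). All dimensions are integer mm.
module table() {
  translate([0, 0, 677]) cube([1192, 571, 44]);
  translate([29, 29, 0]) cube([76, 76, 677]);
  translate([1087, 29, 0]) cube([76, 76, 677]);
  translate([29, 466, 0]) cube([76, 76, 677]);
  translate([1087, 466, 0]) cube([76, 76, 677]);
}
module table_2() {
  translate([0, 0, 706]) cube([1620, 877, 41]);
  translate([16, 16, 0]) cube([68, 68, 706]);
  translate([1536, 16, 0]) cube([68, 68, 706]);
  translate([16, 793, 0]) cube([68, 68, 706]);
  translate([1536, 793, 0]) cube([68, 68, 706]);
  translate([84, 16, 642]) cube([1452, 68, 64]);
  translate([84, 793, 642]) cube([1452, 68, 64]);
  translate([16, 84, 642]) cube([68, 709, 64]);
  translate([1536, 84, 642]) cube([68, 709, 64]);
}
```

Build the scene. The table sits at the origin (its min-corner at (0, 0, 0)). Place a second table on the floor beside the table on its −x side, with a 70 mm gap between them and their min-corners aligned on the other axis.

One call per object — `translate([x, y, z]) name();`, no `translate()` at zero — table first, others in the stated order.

table();
translate([-1690, 0, 0]) table_2();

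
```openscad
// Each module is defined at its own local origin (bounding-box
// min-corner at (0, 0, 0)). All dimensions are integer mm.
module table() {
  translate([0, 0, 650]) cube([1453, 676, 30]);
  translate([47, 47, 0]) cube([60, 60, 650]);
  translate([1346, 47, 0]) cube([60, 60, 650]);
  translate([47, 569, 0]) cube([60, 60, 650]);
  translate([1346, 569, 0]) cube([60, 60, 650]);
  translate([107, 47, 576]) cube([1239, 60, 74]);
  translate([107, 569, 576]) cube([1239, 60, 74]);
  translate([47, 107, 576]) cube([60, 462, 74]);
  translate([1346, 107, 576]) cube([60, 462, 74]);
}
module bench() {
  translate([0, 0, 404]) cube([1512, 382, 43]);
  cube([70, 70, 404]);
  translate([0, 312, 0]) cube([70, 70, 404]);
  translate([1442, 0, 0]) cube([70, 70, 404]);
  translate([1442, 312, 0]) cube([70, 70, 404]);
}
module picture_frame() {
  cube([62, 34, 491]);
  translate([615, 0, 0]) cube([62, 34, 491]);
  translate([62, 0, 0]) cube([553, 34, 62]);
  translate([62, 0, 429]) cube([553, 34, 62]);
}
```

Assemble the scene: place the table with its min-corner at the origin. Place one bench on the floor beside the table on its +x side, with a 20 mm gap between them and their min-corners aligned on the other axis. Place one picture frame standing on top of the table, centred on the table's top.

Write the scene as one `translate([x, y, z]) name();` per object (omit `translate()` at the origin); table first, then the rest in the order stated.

table();
translate([1473, 0, 0]) bench();
translate([388, 321, 680]) picture_frame();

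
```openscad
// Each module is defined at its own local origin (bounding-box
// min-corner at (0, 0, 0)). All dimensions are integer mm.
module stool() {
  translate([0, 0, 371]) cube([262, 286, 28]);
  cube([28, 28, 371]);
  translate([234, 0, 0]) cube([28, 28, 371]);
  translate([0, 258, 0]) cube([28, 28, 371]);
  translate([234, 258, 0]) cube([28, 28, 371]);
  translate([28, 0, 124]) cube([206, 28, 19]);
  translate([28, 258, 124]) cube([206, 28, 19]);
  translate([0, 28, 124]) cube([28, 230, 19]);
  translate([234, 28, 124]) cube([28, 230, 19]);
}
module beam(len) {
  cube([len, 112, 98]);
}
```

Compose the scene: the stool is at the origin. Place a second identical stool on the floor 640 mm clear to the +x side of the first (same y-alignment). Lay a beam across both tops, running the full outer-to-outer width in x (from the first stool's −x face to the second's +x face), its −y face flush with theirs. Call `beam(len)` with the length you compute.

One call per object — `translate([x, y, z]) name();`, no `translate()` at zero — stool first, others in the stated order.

stool();
translate([902, 0, 0]) stool();
translate([0, 0, 399]) beam(1164);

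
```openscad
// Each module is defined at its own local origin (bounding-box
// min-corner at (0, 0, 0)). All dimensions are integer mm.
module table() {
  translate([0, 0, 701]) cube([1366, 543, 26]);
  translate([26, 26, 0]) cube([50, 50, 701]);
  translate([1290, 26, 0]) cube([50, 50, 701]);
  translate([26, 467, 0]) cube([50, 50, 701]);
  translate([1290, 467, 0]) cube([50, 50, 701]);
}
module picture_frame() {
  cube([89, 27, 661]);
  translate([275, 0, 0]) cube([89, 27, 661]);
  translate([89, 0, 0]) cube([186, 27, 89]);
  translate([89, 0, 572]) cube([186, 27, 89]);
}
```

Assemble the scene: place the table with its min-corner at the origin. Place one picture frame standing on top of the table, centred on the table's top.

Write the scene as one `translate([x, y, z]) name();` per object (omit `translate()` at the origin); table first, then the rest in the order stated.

table();
translate([501, 258, 727]) picture_frame();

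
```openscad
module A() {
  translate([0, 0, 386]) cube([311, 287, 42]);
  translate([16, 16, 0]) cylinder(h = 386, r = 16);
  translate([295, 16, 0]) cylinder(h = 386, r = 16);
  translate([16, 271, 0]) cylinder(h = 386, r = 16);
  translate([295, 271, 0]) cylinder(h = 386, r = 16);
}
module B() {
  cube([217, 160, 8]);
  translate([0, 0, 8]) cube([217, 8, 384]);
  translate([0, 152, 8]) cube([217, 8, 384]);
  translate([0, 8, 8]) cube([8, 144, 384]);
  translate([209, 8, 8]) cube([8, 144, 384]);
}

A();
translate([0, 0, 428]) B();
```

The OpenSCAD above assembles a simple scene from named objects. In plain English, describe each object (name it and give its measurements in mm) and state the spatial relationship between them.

A is a four-legged stool. The seat is a 311×287×42 mm slab whose top surface is at z = 428 mm; four round legs, each 32 mm in diameter, run from the floor (z = 0) to the underside of the seat, each leg's axis is inset half a diameter from the nearest pair of seat edges (so the leg's bounding box is flush with the corner).

B is an open storage box with external size 217×160×392 mm and wall thickness 8 mm (the base is also 8 mm thick). The base covers the whole footprint; the four walls stand on the base, with the y-facing walls full-width and the x-facing walls fitting between their inner faces.

The open box is on top of the stool.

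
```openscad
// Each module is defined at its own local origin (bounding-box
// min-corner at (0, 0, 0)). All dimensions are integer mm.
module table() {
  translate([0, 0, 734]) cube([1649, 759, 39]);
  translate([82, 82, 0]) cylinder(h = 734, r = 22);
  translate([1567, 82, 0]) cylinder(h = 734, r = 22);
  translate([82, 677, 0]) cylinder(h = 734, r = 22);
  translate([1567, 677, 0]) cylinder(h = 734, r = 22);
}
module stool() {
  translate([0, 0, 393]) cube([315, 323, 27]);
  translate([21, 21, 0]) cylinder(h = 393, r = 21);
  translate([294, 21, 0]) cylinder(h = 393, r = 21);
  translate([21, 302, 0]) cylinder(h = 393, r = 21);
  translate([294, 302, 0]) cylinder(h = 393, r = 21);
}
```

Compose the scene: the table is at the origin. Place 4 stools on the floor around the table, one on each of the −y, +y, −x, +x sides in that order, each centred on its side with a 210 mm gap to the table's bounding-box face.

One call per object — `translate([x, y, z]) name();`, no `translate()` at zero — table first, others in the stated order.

table();
translate([667, -533, 0]) stool();
translate([667, 969, 0]) stool();
translate([-525, 218, 0]) stool();
translate([1859, 218, 0]) stool();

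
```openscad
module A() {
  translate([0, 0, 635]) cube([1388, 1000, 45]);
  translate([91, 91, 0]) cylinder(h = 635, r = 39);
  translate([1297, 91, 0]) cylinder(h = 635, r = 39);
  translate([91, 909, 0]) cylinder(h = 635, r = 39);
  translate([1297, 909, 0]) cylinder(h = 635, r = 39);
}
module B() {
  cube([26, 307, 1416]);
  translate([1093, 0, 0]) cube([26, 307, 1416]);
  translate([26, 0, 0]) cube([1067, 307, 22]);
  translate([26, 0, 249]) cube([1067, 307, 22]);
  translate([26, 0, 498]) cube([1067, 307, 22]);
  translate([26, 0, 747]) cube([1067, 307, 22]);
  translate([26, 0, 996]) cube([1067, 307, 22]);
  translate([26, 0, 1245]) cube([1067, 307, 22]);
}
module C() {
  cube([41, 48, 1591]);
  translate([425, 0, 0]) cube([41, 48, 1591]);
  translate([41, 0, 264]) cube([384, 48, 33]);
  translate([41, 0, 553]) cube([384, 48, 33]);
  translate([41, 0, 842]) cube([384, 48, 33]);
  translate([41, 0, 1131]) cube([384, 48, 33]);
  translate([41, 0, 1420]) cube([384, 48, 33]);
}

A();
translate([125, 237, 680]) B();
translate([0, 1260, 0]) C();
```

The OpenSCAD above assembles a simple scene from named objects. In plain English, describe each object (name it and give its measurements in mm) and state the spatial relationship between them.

A is a table: top 1388 mm (x) × 1000 mm (y), 45 mm thick, upper face at z = 680 mm, on four round legs of 78 mm diameter, each leg's bounding box inset 52 mm from the nearest pair of top edges, running from z = 0 to the bottom of the top.

B is a bookshelf 1119 mm wide overall, 307 mm deep and 1416 mm tall. The two sides are 26 mm thick vertical panels. 6 horizontal shelves of 22 mm thickness span between the inner faces of the sides; the lowest shelf sits on the floor and shelves are stacked with a clear vertical gap of 227 mm between each pair.

C is a straight ladder. Two 41×48 mm vertical rails, 1591 mm tall, stand 466 mm apart (outside-to-outside) with their front faces coplanar on the −y side. 5 rungs, each 48 mm deep and 33 mm tall, span between the inner faces of the rails, front faces flush with the rails. The lowest rung's underside is at z = 264 mm and rungs are spaced 289 mm apart (underside to underside).

The bookshelf is on top of the table. The ladder is on the floor beside the table on its +y side.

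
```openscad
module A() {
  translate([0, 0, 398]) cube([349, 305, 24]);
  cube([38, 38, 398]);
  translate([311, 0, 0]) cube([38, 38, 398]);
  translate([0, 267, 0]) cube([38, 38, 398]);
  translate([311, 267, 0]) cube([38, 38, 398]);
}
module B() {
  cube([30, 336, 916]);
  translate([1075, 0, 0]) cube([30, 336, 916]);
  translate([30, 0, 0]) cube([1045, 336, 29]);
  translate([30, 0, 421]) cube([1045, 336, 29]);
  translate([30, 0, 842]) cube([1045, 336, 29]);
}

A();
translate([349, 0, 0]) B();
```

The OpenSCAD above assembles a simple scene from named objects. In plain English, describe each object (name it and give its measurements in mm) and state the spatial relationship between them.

A is a four-legged stool. The seat is 349×305 mm, 24 mm thick, top at z = 422 mm. It stands on four square legs, each 38×38 mm in cross-section, from z = 0 to the seat underside, each flush with a corner of the seat.

B is an open bookshelf. Two side panels, each 30 mm thick, 336 mm deep and 916 mm tall, stand 1105 mm apart (outside-to-outside). Between them sit 3 shelves, each 29 mm thick and 336 mm deep, spanning the full gap between the sides. The bottom shelf rests on the floor (its underside at z = 0) and the clear gap between one shelf's top and the next shelf's underside is 392 mm.

The bookshelf is against the stool's +x side, with their −y faces flush.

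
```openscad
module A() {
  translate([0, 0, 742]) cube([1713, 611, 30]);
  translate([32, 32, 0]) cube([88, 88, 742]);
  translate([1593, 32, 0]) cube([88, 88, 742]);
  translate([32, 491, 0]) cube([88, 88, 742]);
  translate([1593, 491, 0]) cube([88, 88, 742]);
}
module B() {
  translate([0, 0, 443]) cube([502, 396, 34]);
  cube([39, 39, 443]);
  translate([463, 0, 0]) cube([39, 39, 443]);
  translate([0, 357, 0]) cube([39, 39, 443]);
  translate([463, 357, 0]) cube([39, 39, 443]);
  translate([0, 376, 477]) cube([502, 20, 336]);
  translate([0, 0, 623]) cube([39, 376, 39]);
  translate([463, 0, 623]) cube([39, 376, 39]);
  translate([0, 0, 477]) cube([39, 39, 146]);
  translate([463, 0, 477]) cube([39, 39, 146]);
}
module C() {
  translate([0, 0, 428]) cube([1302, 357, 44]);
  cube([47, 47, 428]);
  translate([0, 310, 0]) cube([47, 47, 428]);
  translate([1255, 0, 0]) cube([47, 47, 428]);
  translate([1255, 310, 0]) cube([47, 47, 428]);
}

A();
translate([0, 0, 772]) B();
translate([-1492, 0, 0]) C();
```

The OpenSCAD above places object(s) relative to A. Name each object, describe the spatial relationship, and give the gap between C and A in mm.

A is a table. B is a chair. C is a bench. The chair is on top of the table. The bench is on the floor beside the table on its −x side. The gap between the bench and the table is 190 mm.

The bench's nearest face is 190 mm from the table's −x face.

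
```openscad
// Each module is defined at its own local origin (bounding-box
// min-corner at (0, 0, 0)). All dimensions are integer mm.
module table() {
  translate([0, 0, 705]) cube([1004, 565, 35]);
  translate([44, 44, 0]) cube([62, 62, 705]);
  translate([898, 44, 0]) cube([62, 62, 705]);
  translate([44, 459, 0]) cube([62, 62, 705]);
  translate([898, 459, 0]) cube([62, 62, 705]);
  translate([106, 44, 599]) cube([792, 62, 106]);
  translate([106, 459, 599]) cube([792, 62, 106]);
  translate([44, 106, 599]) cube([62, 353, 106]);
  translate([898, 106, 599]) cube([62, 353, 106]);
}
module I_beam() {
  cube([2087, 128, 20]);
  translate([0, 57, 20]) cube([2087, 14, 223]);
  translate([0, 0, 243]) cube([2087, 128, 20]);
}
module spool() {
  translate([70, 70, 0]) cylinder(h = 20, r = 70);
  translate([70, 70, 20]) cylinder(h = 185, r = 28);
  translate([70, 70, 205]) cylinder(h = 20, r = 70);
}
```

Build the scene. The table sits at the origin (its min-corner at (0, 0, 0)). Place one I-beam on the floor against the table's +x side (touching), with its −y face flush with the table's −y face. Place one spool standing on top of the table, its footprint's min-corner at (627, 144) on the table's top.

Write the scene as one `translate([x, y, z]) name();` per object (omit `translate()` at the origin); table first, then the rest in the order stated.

table();
translate([1004, 0, 0]) I_beam();
translate([627, 144, 740]) spool();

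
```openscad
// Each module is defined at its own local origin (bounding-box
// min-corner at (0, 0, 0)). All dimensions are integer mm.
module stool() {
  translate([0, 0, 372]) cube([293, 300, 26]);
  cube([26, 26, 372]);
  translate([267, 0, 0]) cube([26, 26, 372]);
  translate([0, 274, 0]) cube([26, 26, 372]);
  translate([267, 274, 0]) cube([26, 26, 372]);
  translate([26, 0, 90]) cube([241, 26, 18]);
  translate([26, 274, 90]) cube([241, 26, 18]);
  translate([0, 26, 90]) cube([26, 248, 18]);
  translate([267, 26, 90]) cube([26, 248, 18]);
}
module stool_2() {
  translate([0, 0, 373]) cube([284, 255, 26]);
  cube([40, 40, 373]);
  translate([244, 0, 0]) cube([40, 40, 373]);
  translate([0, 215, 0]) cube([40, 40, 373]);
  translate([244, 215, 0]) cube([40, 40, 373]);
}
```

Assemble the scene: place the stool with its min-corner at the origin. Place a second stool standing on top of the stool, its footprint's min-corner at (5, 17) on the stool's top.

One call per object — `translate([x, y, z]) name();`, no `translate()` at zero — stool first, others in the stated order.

stool();
translate([5, 17, 398]) stool_2();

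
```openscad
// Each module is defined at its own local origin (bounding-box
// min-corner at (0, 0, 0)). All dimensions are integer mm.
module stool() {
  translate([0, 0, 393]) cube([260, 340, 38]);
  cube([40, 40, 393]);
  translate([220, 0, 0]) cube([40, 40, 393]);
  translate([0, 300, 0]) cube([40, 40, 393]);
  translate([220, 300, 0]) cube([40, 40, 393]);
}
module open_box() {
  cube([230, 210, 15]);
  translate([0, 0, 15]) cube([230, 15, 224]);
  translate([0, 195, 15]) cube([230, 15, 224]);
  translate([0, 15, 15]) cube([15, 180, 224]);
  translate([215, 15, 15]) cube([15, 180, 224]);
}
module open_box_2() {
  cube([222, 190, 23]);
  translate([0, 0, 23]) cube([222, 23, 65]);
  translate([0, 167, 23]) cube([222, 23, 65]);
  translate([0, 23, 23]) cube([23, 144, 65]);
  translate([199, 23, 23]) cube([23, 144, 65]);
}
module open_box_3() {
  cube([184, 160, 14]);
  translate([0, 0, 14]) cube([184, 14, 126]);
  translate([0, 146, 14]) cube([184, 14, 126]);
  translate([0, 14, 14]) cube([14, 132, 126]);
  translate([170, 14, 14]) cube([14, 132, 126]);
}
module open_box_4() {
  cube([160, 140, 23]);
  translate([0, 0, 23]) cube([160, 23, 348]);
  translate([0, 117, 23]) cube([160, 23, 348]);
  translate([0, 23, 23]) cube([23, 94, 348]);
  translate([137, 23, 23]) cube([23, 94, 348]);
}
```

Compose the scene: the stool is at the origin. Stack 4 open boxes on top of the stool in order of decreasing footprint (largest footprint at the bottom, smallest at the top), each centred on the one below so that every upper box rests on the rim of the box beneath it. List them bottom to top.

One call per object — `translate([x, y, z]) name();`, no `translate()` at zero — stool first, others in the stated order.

stool();
translate([15, 65, 431]) open_box();
translate([19, 75, 670]) open_box_2();
translate([38, 90, 758]) open_box_3();
translate([50, 100, 898]) open_box_4();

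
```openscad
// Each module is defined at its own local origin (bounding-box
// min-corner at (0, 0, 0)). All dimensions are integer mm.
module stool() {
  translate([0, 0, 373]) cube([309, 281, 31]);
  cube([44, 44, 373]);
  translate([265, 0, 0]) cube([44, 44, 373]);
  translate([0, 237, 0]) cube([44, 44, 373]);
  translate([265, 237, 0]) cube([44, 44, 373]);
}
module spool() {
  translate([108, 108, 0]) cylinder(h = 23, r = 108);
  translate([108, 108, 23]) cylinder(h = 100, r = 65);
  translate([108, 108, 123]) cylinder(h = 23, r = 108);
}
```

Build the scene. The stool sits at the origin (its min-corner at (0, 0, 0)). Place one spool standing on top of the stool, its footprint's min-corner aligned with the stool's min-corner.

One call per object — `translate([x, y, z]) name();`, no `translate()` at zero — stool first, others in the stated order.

stool();
translate([0, 0, 404]) spool();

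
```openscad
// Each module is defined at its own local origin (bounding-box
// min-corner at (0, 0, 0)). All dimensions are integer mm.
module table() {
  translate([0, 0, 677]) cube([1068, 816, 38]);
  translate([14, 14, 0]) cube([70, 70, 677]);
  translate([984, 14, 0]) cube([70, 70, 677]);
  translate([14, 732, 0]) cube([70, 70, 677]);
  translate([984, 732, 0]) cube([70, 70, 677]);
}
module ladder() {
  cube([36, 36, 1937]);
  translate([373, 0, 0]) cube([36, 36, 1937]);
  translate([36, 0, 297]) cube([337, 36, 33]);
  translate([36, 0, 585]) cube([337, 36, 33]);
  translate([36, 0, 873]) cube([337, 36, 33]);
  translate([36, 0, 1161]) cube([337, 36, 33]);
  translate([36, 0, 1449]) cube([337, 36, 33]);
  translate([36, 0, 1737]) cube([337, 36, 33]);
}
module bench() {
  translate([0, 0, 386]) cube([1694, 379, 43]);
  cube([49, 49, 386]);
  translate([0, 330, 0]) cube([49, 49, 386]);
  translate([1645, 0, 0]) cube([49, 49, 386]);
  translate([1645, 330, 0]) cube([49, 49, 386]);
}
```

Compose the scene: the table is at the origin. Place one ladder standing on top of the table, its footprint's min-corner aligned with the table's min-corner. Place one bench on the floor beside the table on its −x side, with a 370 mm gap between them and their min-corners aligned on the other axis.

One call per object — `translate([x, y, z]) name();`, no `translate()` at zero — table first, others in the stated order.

table();
translate([0, 0, 715]) ladder();
translate([-2064, 0, 0]) bench();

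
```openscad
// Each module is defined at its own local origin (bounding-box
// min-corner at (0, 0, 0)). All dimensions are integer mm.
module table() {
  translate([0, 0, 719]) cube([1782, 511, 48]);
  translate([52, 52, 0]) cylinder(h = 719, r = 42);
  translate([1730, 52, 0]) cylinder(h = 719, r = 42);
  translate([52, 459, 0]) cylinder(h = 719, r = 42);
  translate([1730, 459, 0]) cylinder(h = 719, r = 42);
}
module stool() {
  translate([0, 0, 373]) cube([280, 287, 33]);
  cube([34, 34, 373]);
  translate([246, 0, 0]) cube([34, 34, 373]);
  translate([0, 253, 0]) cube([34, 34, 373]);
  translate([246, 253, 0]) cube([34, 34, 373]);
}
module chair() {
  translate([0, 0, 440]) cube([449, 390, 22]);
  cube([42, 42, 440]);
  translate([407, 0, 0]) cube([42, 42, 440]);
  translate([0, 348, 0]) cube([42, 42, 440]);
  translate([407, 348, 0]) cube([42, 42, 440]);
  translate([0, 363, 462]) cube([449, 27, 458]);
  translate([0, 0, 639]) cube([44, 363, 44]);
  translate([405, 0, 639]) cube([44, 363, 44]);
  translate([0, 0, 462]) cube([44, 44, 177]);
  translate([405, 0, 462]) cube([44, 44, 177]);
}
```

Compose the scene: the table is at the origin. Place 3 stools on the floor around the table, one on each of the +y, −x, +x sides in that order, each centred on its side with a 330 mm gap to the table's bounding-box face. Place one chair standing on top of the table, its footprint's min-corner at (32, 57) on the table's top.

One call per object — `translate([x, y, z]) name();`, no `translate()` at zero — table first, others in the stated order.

table();
translate([751, 841, 0]) stool();
translate([-610, 112, 0]) stool();
translate([2112, 112, 0]) stool();
translate([32, 57, 767]) chair();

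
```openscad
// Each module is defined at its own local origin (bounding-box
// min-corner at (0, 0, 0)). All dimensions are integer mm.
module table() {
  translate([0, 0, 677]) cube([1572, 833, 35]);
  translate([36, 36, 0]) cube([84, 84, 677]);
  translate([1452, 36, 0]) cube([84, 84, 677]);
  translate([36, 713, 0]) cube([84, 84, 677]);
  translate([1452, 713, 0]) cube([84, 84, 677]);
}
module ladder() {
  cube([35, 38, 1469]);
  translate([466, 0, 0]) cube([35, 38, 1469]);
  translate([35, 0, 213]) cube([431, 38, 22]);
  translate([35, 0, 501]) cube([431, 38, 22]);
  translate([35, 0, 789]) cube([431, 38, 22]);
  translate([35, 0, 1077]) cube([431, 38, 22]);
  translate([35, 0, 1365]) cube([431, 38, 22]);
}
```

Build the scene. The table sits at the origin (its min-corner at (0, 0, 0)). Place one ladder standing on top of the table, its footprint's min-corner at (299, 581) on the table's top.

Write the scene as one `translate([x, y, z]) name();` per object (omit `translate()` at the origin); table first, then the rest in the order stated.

table();
translate([299, 581, 712]) ladder();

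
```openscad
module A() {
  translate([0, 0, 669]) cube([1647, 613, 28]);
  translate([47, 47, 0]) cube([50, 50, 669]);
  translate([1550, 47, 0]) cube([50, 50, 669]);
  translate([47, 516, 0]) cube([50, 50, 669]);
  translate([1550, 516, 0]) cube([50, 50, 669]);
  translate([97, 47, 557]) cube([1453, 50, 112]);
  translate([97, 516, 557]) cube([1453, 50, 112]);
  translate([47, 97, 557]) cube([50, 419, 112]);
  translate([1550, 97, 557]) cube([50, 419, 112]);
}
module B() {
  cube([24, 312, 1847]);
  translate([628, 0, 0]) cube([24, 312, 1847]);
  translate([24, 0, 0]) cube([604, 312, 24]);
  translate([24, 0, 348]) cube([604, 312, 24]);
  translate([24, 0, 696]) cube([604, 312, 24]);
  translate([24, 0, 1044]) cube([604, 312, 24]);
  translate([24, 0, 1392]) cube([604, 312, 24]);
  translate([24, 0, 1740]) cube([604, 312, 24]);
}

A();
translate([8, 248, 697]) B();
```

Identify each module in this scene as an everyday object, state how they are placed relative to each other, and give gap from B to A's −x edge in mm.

A is a table. B is a bookshelf. The bookshelf is on top of the table. The gap from the bookshelf to the table's −x edge is 8 mm.

The bookshelf's min-x is at 8; the table's min-x is 0; gap = 8 mm.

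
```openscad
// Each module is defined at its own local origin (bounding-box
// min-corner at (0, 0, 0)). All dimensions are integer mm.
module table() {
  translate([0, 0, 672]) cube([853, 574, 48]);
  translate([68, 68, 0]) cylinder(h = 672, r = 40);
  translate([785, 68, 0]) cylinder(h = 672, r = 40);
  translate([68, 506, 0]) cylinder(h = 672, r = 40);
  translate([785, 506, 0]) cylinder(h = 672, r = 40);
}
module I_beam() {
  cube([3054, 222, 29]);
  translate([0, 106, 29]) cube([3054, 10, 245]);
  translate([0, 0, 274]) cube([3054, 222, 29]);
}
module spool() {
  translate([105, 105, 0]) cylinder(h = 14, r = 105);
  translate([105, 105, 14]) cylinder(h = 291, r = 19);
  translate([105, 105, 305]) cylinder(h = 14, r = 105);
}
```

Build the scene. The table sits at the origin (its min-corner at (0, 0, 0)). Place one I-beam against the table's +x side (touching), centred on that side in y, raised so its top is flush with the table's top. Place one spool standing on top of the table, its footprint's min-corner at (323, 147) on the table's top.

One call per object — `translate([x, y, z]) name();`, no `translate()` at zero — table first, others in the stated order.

table();
translate([853, 176, 417]) I_beam();
translate([323, 147, 720]) spool();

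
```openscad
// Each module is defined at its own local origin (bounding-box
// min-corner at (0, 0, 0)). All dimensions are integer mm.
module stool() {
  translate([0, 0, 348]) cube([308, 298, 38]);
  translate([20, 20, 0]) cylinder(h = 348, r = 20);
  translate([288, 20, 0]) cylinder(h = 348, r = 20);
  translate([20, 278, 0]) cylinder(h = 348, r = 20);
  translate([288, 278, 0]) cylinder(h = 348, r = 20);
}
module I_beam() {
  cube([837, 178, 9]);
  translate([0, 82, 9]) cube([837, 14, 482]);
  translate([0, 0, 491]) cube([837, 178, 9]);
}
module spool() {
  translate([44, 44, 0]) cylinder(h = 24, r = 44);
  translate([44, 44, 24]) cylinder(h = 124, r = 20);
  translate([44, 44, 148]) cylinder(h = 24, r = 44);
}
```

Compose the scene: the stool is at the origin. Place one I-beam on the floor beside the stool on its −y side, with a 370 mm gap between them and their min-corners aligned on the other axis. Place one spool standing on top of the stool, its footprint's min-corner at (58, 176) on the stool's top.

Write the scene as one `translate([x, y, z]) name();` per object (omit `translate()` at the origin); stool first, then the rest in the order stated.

stool();
translate([0, -548, 0]) I_beam();
translate([58, 176, 386]) spool();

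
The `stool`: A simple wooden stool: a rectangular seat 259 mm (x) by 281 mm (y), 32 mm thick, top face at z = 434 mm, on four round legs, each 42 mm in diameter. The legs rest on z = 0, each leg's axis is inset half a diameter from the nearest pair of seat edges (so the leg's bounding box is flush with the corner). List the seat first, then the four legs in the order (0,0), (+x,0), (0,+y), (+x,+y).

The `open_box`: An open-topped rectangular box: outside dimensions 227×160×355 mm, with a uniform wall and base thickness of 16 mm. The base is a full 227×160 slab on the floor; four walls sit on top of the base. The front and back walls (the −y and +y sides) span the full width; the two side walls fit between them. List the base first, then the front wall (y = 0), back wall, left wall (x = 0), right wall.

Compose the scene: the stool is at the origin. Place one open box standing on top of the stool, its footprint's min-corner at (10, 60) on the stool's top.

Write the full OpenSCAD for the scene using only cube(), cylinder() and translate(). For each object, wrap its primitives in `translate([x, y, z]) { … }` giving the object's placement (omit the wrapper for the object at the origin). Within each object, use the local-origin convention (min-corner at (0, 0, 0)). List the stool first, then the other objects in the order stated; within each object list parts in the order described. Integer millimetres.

translate([0, 0, 402]) cube([259, 281, 32]);
translate([21, 21, 0]) cylinder(h = 402, r = 21);
translate([238, 21, 0]) cylinder(h = 402, r = 21);
translate([21, 260, 0]) cylinder(h = 402, r = 21);
translate([238, 260, 0]) cylinder(h = 402, r = 21);
translate([10, 60, 434]) {
  cube([227, 160, 16]);
  translate([0, 0, 16]) cube([227, 16, 339]);
  translate([0, 144, 16]) cube([227, 16, 339]);
  translate([0, 16, 16]) cube([16, 128, 339]);
  translate([211, 16, 16]) cube([16, 128, 339]);
}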